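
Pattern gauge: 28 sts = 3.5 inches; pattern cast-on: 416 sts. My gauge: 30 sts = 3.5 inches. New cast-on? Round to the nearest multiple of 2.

Cast on 446 stitches.

Scale factor = 30 / 28 = 1.071.
416 × 30 / 28 = 445.71 sts.
→ 446 sts.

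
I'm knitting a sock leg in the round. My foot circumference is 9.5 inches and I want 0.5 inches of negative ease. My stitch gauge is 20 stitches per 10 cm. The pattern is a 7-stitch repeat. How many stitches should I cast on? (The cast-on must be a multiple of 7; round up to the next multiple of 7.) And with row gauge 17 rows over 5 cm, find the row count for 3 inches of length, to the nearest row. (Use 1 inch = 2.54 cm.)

Cast on 49 stitches; work 26 rows.

Finished = 9.5 − 0.5 = 9 inches.
9 inches × 2.54 = 22.86 cm.
20/10 = 2 sts per cm; 22.86 × 2 = 45.72 sts.
Next multiple of 7 → 49.
3 inches = 7.62 cm; × 3.4 = 25.91 → 26 rows.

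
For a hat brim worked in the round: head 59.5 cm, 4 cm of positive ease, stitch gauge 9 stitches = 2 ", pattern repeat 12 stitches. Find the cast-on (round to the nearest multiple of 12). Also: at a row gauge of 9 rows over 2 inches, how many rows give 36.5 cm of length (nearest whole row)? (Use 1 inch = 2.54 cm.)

Finished = 59.5 + 4 = 63.5 cm.
63.5 cm × 1/2.54 = 25.00 inches.
9/2 = 4.5 sts per in; 25.00 × 4.5 = 112.50 sts.
Nearest multiple of 12 → 108.
36.5 cm = 14.37 inches; × 4.5 = 64.67 → 65 rows.

Cast on 108 stitches; work 65 rows.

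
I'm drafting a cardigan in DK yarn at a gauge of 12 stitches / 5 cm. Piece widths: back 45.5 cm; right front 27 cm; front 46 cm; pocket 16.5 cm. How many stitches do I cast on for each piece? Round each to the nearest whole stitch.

Rate = 12/5 = 2.4 sts per cm.
back: 45.5 × 2.4 = 109.20 → 109.
right front: 27 × 2.4 = 64.80 → 65.
front: 46 × 2.4 = 110.40 → 110.
pocket: 16.5 × 2.4 = 39.60 → 40.

back 109; right front 65; front 110; pocket 40.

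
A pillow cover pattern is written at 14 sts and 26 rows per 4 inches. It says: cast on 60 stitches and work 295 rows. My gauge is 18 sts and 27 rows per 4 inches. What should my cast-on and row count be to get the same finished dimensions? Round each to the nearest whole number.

Stitches: 60 × 18/14 = 77.14 → 77.
Rows: 295 × 27/26 = 306.35 → 306.

Cast on 77 stitches; work 306 rows.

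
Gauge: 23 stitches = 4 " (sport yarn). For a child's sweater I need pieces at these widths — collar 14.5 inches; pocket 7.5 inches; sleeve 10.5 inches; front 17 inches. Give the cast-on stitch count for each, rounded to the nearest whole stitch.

Rate = 23/4 = 5.75 sts per in.
collar: 14.5 × 5.75 = 83.38 → 83.
pocket: 7.5 × 5.75 = 43.12 → 43.
sleeve: 10.5 × 5.75 = 60.38 → 60.
front: 17 × 5.75 = 97.75 → 98.

collar 83; pocket 43; sleeve 60; front 98.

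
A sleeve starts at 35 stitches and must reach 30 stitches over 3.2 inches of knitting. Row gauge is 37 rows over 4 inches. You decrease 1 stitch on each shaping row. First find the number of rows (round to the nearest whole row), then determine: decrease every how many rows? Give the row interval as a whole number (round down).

Rows = 3.2 × 9.25 = 29.6 → 30 rows.
Stitches to remove: 5 → 5 shaping rows (at 1 st each).
30 / 5 = 6.00 → every 6 rows.

Decrease every 6th row.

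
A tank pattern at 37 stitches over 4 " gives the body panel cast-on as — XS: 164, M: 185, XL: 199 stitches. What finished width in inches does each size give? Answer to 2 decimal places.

XS 17.73 inches; M 20.00 inches; XL 21.51 inches.

37/4 = 9.25 sts per in.
XS: 164 / 9.25 = 17.730 → 17.73 in.
M: 185 / 9.25 = 20.000 → 20.00 in.
XL: 199 / 9.25 = 21.514 → 21.51 in.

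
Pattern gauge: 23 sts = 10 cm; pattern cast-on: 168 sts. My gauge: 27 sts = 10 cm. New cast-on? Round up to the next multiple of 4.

Scale factor = 27 / 23 = 1.174.
168 × 27 / 23 = 197.22 sts.
→ 200 sts.

CO 200 sts.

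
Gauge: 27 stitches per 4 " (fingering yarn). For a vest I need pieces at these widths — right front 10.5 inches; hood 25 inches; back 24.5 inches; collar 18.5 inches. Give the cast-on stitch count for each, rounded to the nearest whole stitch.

Rate = 27/4 = 6.75 sts per in.
right front: 10.5 × 6.75 = 70.88 → 71.
hood: 25 × 6.75 = 168.75 → 169.
back: 24.5 × 6.75 = 165.38 → 165.
collar: 18.5 × 6.75 = 124.88 → 125.

right front 71; hood 169; back 165; collar 125.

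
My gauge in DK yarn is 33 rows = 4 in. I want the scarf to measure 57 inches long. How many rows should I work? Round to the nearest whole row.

33 rows / 4 in = 8.25 rows per inch.
57 × 8.25 = 470.25 rows.
Round to nearest → 470.

Work 470 rows.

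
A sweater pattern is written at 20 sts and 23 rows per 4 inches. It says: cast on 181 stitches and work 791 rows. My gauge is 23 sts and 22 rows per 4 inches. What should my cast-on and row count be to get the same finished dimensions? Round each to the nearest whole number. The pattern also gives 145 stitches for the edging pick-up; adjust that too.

Stitches: 181 × 23/20 = 208.15 → 208.
Rows: 791 × 22/23 = 756.61 → 757.
edging pick-up: 145 × 23/20 = 166.75 → 167.

Cast on 208 stitches; work 757 rows; edging pick-up 167 stitches.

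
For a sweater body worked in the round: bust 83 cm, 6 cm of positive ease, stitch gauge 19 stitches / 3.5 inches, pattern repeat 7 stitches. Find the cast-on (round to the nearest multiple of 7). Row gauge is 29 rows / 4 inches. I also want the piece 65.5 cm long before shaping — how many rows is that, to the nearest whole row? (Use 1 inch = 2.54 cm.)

Cast on 189 stitches; work 187 rows.

Finished = 83 + 6 = 89 cm.
89 cm × 1/2.54 = 35.04 inches.
19/3.5 = 5.429 sts per in; 35.04 × 5.429 = 190.21 sts.
Nearest multiple of 7 → 189.
65.5 cm = 25.79 inches; × 7.25 = 186.96 → 187 rows.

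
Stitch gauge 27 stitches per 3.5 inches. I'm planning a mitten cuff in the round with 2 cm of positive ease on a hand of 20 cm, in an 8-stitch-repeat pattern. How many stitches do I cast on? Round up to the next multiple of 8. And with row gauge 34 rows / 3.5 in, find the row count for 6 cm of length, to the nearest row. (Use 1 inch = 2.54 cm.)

Cast on 72 stitches; work 23 rows.

Finished = 20 + 2 = 22 cm.
22 cm × 1/2.54 = 8.66 inches.
27/3.5 = 7.714 sts per in; 8.66 × 7.714 = 66.82 sts.
Next multiple of 8 → 72.
6 cm = 2.36 inches; × 9.714 = 22.95 → 23 rows.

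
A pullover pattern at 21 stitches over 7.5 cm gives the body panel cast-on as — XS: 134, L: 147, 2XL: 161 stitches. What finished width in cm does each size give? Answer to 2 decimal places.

XS 47.86 cm; L 52.50 cm; 2XL 57.50 cm.

21/7.5 = 2.8 sts per cm.
XS: 134 / 2.8 = 47.857 → 47.86 cm.
L: 147 / 2.8 = 52.500 → 52.50 cm.
2XL: 161 / 2.8 = 57.500 → 57.50 cm.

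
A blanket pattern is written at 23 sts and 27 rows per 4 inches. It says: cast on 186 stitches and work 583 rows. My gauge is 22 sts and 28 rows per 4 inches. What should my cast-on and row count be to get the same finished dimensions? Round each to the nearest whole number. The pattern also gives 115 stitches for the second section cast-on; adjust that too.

Stitches: 186 × 22/23 = 177.91 → 178.
Rows: 583 × 28/27 = 604.59 → 605.
second section cast-on: 115 × 22/23 = 110.00 → 110.

Cast on 178 stitches; work 605 rows; second section cast-on 110 stitches.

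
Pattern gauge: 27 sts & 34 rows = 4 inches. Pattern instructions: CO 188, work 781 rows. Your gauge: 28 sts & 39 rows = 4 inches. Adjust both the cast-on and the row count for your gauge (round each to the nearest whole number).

Stitches: 188 × 28/27 = 194.96 → 195.
Rows: 781 × 39/34 = 895.85 → 896.

Cast on 195 stitches; work 896 rows.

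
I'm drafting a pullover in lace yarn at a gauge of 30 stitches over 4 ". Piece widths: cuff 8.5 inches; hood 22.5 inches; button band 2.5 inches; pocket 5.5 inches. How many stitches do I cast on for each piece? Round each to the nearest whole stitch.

Rate = 30/4 = 7.5 sts per in.
cuff: 8.5 × 7.5 = 63.75 → 64.
hood: 22.5 × 7.5 = 168.75 → 169.
button band: 2.5 × 7.5 = 18.75 → 19.
pocket: 5.5 × 7.5 = 41.25 → 41.

cuff 64; hood 169; button band 19; pocket 41.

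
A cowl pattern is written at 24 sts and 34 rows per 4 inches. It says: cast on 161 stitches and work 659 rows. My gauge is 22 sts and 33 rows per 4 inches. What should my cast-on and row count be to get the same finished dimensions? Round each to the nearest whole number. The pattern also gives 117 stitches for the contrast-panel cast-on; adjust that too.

Cast on 148 stitches; work 640 rows; contrast-panel cast-on 107 stitches.

Stitches: 161 × 22/24 = 147.58 → 148.
Rows: 659 × 33/34 = 639.62 → 640.
contrast-panel cast-on: 117 × 22/24 = 107.25 → 107.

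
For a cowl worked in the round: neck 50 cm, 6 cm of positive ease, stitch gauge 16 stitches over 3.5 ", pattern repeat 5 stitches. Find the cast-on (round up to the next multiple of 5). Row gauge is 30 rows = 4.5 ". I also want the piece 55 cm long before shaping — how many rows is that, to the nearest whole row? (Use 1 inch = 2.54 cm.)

Cast on 105 stitches; work 144 rows.

Finished = 50 + 6 = 56 cm.
56 cm × 1/2.54 = 22.05 inches.
16/3.5 = 4.571 sts per in; 22.05 × 4.571 = 100.79 sts.
Next multiple of 5 → 105.
55 cm = 21.65 inches; × 6.667 = 144.36 → 144 rows.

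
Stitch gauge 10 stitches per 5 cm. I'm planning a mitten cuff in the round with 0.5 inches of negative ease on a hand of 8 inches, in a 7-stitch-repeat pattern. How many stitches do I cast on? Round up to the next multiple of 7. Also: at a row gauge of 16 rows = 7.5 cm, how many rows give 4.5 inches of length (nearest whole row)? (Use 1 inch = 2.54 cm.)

Cast on 42 stitches; work 24 rows.

Finished = 8 − 0.5 = 7.5 inches.
7.5 inches × 2.54 = 19.05 cm.
10/5 = 2 sts per cm; 19.05 × 2 = 38.10 sts.
Next multiple of 7 → 42.
4.5 inches = 11.43 cm; × 2.133 = 24.38 → 24 rows.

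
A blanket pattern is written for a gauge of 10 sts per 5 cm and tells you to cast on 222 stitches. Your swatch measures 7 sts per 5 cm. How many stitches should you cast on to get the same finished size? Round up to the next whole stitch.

156 stitches.

Scale factor = 7 / 10 = 0.700.
222 × 7 / 10 = 155.40 sts.
→ 156 sts.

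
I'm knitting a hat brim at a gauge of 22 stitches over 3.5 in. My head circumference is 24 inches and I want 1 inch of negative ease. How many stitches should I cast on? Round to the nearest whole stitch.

Cast on 145 stitches.

Finished = 24 − 1 = 23 in.
22 / 3.5 = 6.286 sts per inch.
23.00 × 6.286 = 144.57 sts.
→ 145 sts.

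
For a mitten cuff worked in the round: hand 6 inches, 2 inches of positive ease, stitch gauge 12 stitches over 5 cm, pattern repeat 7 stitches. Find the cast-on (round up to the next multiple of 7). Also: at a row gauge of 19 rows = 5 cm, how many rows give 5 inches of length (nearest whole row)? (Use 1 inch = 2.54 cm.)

Cast on 49 stitches; work 48 rows.

Finished = 6 + 2 = 8 inches.
8 inches × 2.54 = 20.32 cm.
12/5 = 2.4 sts per cm; 20.32 × 2.4 = 48.77 sts.
Next multiple of 7 → 49.
5 inches = 12.70 cm; × 3.8 = 48.26 → 48 rows.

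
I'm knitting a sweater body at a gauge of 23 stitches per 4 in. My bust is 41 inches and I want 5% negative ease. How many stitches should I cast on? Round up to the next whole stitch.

Finished = 41 × 0.95 = 38.95 in.
23 / 4 = 5.75 sts per inch.
38.95 × 5.75 = 223.96 sts.
→ 224 sts.

Cast on 224 stitches.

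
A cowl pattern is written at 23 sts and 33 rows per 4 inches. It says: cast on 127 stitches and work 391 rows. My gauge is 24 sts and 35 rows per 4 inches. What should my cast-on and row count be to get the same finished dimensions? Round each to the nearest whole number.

Stitches: 127 × 24/23 = 132.52 → 133.
Rows: 391 × 35/33 = 414.70 → 415.

Cast on 133 stitches; work 415 rows.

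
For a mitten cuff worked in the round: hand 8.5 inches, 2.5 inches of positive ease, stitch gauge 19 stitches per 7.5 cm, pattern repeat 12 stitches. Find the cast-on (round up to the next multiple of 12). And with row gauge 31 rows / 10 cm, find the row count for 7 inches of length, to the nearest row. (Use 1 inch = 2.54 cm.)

Finished = 8.5 + 2.5 = 11 inches.
11 inches × 2.54 = 27.94 cm.
19/7.5 = 2.533 sts per cm; 27.94 × 2.533 = 70.78 sts.
Next multiple of 12 → 72.
7 inches = 17.78 cm; × 3.1 = 55.12 → 55 rows.

Cast on 72 stitches; work 55 rows.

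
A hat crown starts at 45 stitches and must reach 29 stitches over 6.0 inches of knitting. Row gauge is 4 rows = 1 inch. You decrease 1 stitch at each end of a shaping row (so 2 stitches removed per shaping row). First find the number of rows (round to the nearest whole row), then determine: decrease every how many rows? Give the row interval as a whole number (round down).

Decrease every 3rd row.

Rows = 6.0 × 4 = 24.0 → 24 rows.
Stitches to remove: 16 → 8 shaping rows (at 2 st each).
24 / 8 = 3.00 → every 3 rows.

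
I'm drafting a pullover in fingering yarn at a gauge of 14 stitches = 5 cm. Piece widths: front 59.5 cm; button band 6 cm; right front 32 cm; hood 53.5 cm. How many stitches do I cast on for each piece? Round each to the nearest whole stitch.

Rate = 14/5 = 2.8 sts per cm.
front: 59.5 × 2.8 = 166.60 → 167.
button band: 6 × 2.8 = 16.80 → 17.
right front: 32 × 2.8 = 89.60 → 90.
hood: 53.5 × 2.8 = 149.80 → 150.

front 167; button band 17; right front 90; hood 150.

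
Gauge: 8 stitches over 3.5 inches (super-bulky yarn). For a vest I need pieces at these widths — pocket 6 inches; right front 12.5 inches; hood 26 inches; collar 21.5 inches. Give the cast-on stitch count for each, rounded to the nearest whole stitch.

Rate = 8/3.5 = 2.286 sts per in.
pocket: 6 × 2.286 = 13.71 → 14.
right front: 12.5 × 2.286 = 28.57 → 29.
hood: 26 × 2.286 = 59.43 → 59.
collar: 21.5 × 2.286 = 49.14 → 49.

pocket 14; right front 29; hood 59; collar 49.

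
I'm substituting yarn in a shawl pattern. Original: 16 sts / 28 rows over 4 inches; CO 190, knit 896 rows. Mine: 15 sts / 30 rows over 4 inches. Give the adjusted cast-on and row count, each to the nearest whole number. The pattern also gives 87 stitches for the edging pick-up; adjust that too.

Cast on 178 stitches; work 960 rows; edging pick-up 82 stitches.

Stitches: 190 × 15/16 = 178.12 → 178.
Rows: 896 × 30/28 = 960.00 → 960.
edging pick-up: 87 × 15/16 = 81.56 → 82.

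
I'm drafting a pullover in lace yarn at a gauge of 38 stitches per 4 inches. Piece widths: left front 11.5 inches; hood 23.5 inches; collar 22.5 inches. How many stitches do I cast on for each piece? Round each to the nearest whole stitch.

Rate = 38/4 = 9.5 sts per in.
left front: 11.5 × 9.5 = 109.25 → 109.
hood: 23.5 × 9.5 = 223.25 → 223.
collar: 22.5 × 9.5 = 213.75 → 214.

left front 109; hood 223; collar 214.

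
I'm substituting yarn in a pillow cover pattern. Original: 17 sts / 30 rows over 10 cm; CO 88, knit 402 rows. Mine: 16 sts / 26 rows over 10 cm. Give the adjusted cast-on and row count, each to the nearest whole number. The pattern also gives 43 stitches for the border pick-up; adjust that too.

Cast on 83 stitches; work 348 rows; border pick-up 40 stitches.

Stitches: 88 × 16/17 = 82.82 → 83.
Rows: 402 × 26/30 = 348.40 → 348.
border pick-up: 43 × 16/17 = 40.47 → 40.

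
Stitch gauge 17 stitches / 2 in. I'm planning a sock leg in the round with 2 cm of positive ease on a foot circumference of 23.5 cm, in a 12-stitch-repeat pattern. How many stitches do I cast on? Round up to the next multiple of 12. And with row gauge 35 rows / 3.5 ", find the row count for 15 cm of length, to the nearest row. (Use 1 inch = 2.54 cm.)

Finished = 23.5 + 2 = 25.5 cm.
25.5 cm × 1/2.54 = 10.04 inches.
17/2 = 8.5 sts per in; 10.04 × 8.5 = 85.33 sts.
Next multiple of 12 → 96.
15 cm = 5.91 inches; × 10 = 59.06 → 59 rows.

Cast on 96 stitches; work 59 rows.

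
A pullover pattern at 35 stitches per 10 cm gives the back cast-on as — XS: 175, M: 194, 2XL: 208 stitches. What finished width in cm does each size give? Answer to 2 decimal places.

35/10 = 3.5 sts per cm.
XS: 175 / 3.5 = 50.000 → 50.00 cm.
M: 194 / 3.5 = 55.429 → 55.43 cm.
2XL: 208 / 3.5 = 59.429 → 59.43 cm.

XS 50.00 cm; M 55.43 cm; 2XL 59.43 cm.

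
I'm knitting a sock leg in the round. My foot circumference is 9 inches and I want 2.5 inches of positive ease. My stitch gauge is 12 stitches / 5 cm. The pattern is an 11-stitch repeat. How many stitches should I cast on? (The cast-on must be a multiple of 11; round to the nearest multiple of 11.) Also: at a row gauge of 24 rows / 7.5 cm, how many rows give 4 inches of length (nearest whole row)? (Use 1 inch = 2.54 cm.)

Finished = 9 + 2.5 = 11.5 inches.
11.5 inches × 2.54 = 29.21 cm.
12/5 = 2.4 sts per cm; 29.21 × 2.4 = 70.10 sts.
Nearest multiple of 11 → 66.
4 inches = 10.16 cm; × 3.2 = 32.51 → 33 rows.

Cast on 66 stitches; work 33 rows.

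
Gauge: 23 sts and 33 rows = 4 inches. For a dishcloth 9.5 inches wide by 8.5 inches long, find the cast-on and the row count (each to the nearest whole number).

Stitch gauge = 23/4 = 5.75 sts/in; 9.5 × 5.75 = 54.62 → 55 sts.
Row gauge = 33/4 = 8.25 rows/in; 8.5 × 8.25 = 70.12 → 70 rows.

Cast on 55 stitches and work 70 rows.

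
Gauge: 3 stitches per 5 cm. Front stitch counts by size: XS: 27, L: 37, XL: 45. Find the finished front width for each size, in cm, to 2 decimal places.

XS 45.00 cm; L 61.67 cm; XL 75.00 cm.

3/5 = 0.6 sts per cm.
XS: 27 / 0.6 = 45.000 → 45.00 cm.
L: 37 / 0.6 = 61.667 → 61.67 cm.
XL: 45 / 0.6 = 75.000 → 75.00 cm.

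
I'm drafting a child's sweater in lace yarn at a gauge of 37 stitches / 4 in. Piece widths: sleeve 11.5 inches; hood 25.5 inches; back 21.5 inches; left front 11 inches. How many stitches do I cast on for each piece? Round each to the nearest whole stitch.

sleeve 106; hood 236; back 199; left front 102.

Rate = 37/4 = 9.25 sts per in.
sleeve: 11.5 × 9.25 = 106.38 → 106.
hood: 25.5 × 9.25 = 235.88 → 236.
back: 21.5 × 9.25 = 198.88 → 199.
left front: 11 × 9.25 = 101.75 → 102.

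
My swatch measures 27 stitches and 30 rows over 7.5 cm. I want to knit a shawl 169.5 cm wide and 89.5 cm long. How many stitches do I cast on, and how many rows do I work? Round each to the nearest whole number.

Stitch gauge = 27/7.5 = 3.6 sts/cm; 169.5 × 3.6 = 610.20 → 610 sts.
Row gauge = 30/7.5 = 4 rows/cm; 89.5 × 4 = 358.00 → 358 rows.

Cast on 610 stitches and work 358 rows.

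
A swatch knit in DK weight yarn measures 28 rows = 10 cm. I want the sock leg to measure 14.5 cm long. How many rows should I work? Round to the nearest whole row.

28 rows / 10 cm = 2.8 rows per cm.
14.5 × 2.8 = 40.60 rows.
Round to nearest → 41.

Knit 41 rows.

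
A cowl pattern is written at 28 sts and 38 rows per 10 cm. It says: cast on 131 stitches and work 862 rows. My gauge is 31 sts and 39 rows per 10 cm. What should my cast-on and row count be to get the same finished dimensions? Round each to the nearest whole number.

Cast on 145 stitches; work 885 rows.

Stitches: 131 × 31/28 = 145.04 → 145.
Rows: 862 × 39/38 = 884.68 → 885.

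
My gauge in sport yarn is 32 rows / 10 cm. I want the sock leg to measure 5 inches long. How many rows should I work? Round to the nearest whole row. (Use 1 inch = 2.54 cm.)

5 in = 12.70 cm.
32 rows / 10 cm = 3.2 rows per cm.
12.70 × 3.2 = 40.64 rows.
Round to nearest → 41.

Work 41 rows.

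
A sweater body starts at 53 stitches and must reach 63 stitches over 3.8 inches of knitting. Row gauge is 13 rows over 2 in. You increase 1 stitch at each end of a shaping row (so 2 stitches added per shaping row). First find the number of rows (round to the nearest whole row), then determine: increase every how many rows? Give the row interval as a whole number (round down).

Rows = 3.8 × 6.5 = 24.7 → 25 rows.
Stitches to add: 10 → 5 shaping rows (at 2 st each).
25 / 5 = 5.00 → every 5 rows.

Increase every 5th row.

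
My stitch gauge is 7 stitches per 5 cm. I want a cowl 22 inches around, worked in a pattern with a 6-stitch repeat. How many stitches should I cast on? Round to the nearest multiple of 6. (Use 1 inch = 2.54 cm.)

22 in = 22 × 2.54 = 55.88 cm.
7 / 5 = 1.4 sts/cm.
55.88 × 1.4 = 78.23 sts.
→ 78.

78 stitches.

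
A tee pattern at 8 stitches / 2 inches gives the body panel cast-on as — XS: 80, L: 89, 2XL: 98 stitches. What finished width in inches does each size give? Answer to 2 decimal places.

8/2 = 4 sts per in.
XS: 80 / 4 = 20.000 → 20.00 in.
L: 89 / 4 = 22.250 → 22.25 in.
2XL: 98 / 4 = 24.500 → 24.50 in.

XS 20.00 inches; L 22.25 inches; 2XL 24.50 inches.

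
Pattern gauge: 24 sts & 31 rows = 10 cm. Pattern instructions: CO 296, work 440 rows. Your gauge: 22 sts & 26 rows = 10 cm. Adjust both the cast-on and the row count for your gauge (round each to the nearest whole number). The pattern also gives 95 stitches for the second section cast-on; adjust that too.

Stitches: 296 × 22/24 = 271.33 → 271.
Rows: 440 × 26/31 = 369.03 → 369.
second section cast-on: 95 × 22/24 = 87.08 → 87.

Cast on 271 stitches; work 369 rows; second section cast-on 87 stitches.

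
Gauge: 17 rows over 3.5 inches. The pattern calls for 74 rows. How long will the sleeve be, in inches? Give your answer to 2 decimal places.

15.24 inches.

17 rows / 3.5 inch = 4.857 rows per inch.
74 / 4.857 = 15.235 inches.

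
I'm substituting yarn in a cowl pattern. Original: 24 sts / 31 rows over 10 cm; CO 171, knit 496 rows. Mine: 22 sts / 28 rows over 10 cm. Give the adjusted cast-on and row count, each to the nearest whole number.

Cast on 157 stitches; work 448 rows.

Stitches: 171 × 22/24 = 156.75 → 157.
Rows: 496 × 28/31 = 448.00 → 448.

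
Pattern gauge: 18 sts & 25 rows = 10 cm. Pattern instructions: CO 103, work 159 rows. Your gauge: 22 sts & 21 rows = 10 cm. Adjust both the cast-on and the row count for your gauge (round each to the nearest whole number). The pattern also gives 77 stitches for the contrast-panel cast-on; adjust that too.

Stitches: 103 × 22/18 = 125.89 → 126.
Rows: 159 × 21/25 = 133.56 → 134.
contrast-panel cast-on: 77 × 22/18 = 94.11 → 94.

Cast on 126 stitches; work 134 rows; contrast-panel cast-on 94 stitches.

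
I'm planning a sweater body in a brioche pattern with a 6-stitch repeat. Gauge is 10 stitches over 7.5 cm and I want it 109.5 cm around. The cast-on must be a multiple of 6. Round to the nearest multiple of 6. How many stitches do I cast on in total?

CO 144 sts.

10 / 7.5 = 1.333 sts per cm.
109.5 × 1.333 = 146.00 sts.
Nearest multiple of 6: 144.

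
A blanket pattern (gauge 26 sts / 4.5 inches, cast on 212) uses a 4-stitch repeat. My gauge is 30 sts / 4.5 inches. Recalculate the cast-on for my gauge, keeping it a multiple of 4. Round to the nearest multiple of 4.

212 × 30 / 26 = 244.62.
Nearest multiple of 4: 244.

CO 244 sts.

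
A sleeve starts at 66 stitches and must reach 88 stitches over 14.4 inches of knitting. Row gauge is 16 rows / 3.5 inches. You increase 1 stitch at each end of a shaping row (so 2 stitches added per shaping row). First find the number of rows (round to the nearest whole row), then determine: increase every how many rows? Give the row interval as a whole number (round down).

Rows = 14.4 × 4.571 = 65.8 → 66 rows.
Stitches to add: 22 → 11 shaping rows (at 2 st each).
66 / 11 = 6.00 → every 6 rows.

Increase every 6th row.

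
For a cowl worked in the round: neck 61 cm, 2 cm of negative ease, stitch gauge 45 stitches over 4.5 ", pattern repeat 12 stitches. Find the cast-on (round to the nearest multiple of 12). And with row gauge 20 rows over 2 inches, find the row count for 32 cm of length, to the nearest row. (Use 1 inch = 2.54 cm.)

Cast on 228 stitches; work 126 rows.

Finished = 61 − 2 = 59 cm.
59 cm × 1/2.54 = 23.23 inches.
45/4.5 = 10 sts per in; 23.23 × 10 = 232.28 sts.
Nearest multiple of 12 → 228.
32 cm = 12.60 inches; × 10 = 125.98 → 126 rows.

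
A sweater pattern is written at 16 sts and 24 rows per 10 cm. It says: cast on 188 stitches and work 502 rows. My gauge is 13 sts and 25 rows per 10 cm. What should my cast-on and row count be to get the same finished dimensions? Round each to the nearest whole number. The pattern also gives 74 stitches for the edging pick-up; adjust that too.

Cast on 153 stitches; work 523 rows; edging pick-up 60 stitches.

Stitches: 188 × 13/16 = 152.75 → 153.
Rows: 502 × 25/24 = 522.92 → 523.
edging pick-up: 74 × 13/16 = 60.12 → 60.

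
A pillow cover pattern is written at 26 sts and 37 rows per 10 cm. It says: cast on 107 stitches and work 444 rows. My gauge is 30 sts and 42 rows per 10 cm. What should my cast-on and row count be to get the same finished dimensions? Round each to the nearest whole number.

Cast on 123 stitches; work 504 rows.

Stitches: 107 × 30/26 = 123.46 → 123.
Rows: 444 × 42/37 = 504.00 → 504.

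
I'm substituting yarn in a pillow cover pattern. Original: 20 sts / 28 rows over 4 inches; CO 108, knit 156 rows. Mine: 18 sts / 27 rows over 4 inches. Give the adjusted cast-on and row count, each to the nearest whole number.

Cast on 97 stitches; work 150 rows.

Stitches: 108 × 18/20 = 97.20 → 97.
Rows: 156 × 27/28 = 150.43 → 150.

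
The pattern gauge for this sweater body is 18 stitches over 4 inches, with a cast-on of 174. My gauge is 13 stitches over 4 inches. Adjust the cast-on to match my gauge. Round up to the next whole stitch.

CO 126 sts.

Scale factor = 13 / 18 = 0.722.
174 × 13 / 18 = 125.67 sts.
→ 126 sts.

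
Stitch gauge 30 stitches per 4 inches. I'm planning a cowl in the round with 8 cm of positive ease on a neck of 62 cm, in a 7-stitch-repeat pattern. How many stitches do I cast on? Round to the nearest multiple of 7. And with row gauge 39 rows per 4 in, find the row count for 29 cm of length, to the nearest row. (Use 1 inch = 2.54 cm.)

Finished = 62 + 8 = 70 cm.
70 cm × 1/2.54 = 27.56 inches.
30/4 = 7.5 sts per in; 27.56 × 7.5 = 206.69 sts.
Nearest multiple of 7 → 210.
29 cm = 11.42 inches; × 9.75 = 111.32 → 111 rows.

Cast on 210 stitches; work 111 rows.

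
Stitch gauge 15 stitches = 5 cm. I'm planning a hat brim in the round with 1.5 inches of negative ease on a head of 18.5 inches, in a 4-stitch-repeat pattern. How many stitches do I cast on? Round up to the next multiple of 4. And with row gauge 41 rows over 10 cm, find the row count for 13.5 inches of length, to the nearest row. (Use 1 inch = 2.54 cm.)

Finished = 18.5 − 1.5 = 17 inches.
17 inches × 2.54 = 43.18 cm.
15/5 = 3 sts per cm; 43.18 × 3 = 129.54 sts.
Next multiple of 4 → 132.
13.5 inches = 34.29 cm; × 4.1 = 140.59 → 141 rows.

Cast on 132 stitches; work 141 rows.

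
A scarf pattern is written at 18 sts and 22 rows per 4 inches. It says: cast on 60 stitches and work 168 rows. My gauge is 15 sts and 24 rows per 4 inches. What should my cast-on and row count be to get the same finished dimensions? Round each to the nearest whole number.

Cast on 50 stitches; work 183 rows.

Stitches: 60 × 15/18 = 50.00 → 50.
Rows: 168 × 24/22 = 183.27 → 183.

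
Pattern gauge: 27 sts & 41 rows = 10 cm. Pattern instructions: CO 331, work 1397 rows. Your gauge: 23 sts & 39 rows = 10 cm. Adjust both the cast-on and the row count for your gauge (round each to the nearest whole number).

Cast on 282 stitches; work 1329 rows.

Stitches: 331 × 23/27 = 281.96 → 282.
Rows: 1397 × 39/41 = 1328.85 → 1329.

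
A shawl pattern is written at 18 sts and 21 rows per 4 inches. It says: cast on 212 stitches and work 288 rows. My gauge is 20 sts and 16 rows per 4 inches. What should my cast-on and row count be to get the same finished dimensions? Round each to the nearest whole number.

Stitches: 212 × 20/18 = 235.56 → 236.
Rows: 288 × 16/21 = 219.43 → 219.

Cast on 236 stitches; work 219 rows.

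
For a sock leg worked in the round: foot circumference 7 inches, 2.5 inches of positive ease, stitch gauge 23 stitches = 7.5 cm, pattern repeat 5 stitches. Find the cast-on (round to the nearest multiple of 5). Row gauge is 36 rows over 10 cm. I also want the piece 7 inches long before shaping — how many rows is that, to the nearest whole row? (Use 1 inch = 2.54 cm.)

Cast on 75 stitches; work 64 rows.

Finished = 7 + 2.5 = 9.5 inches.
9.5 inches × 2.54 = 24.13 cm.
23/7.5 = 3.067 sts per cm; 24.13 × 3.067 = 74.00 sts.
Nearest multiple of 5 → 75.
7 inches = 17.78 cm; × 3.6 = 64.01 → 64 rows.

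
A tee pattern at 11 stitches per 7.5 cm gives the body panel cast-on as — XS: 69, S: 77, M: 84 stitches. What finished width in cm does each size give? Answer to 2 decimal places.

XS 47.05 cm; S 52.50 cm; M 57.27 cm.

11/7.5 = 1.467 sts per cm.
XS: 69 / 1.467 = 47.045 → 47.05 cm.
S: 77 / 1.467 = 52.500 → 52.50 cm.
M: 84 / 1.467 = 57.273 → 57.27 cm.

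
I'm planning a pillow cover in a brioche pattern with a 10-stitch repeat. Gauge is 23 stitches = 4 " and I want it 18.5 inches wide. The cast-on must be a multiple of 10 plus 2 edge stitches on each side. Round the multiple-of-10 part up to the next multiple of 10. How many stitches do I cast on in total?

23 / 4 = 5.75 sts per inch.
18.5 × 5.75 = 106.38 sts.
Less 4 edge sts → 102.38 for the repeat.
Next multiple of 10: 110.
Add back 4 edge sts → 114.

CO 114 sts.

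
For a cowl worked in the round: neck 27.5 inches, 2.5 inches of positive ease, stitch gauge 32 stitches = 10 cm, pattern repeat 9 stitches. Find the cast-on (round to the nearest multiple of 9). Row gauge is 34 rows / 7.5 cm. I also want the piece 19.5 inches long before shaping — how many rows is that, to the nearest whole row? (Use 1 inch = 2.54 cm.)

Cast on 243 stitches; work 225 rows.

Finished = 27.5 + 2.5 = 30 inches.
30 inches × 2.54 = 76.20 cm.
32/10 = 3.2 sts per cm; 76.20 × 3.2 = 243.84 sts.
Nearest multiple of 9 → 243.
19.5 inches = 49.53 cm; × 4.533 = 224.54 → 225 rows.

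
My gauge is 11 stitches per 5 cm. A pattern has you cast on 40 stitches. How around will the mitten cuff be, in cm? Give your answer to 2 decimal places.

18.18 cm.

11 stitches / 5 cm = 2.2 stitches per cm.
40 / 2.2 = 18.182 cm.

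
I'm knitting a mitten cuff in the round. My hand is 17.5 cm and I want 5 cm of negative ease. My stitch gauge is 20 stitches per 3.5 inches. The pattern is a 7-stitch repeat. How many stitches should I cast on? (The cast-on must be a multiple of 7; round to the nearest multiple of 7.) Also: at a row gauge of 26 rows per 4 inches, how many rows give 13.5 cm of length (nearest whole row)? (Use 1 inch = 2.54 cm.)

Cast on 28 stitches; work 35 rows.

Finished = 17.5 − 5 = 12.5 cm.
12.5 cm × 1/2.54 = 4.92 inches.
20/3.5 = 5.714 sts per in; 4.92 × 5.714 = 28.12 sts.
Nearest multiple of 7 → 28.
13.5 cm = 5.31 inches; × 6.5 = 34.55 → 35 rows.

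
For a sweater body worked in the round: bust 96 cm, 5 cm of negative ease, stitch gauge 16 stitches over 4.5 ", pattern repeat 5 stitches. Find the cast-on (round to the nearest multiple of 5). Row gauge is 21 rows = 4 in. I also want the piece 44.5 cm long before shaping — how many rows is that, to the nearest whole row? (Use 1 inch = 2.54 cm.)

Finished = 96 − 5 = 91 cm.
91 cm × 1/2.54 = 35.83 inches.
16/4.5 = 3.556 sts per in; 35.83 × 3.556 = 127.38 sts.
Nearest multiple of 5 → 125.
44.5 cm = 17.52 inches; × 5.25 = 91.98 → 92 rows.

Cast on 125 stitches; work 92 rows.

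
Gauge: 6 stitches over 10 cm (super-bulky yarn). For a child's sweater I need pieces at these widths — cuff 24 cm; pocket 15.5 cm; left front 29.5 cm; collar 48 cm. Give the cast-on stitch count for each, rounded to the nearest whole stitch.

cuff 14; pocket 9; left front 18; collar 29.

Rate = 6/10 = 0.6 sts per cm.
cuff: 24 × 0.6 = 14.40 → 14.
pocket: 15.5 × 0.6 = 9.30 → 9.
left front: 29.5 × 0.6 = 17.70 → 18.
collar: 48 × 0.6 = 28.80 → 29.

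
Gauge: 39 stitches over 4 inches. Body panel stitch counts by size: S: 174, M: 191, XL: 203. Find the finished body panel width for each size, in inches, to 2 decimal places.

39/4 = 9.75 sts per in.
S: 174 / 9.75 = 17.846 → 17.85 in.
M: 191 / 9.75 = 19.590 → 19.59 in.
XL: 203 / 9.75 = 20.821 → 20.82 in.

S 17.85 inches; M 19.59 inches; XL 20.82 inches.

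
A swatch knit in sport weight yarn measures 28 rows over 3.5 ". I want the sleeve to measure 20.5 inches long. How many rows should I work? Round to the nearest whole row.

Work 164 rows.

28 rows / 3.5 in = 8 rows per inch.
20.5 × 8 = 164.00 rows.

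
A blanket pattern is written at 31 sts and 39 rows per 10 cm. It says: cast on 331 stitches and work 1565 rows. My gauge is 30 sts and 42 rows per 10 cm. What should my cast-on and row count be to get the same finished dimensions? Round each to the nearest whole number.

Cast on 320 stitches; work 1685 rows.

Stitches: 331 × 30/31 = 320.32 → 320.
Rows: 1565 × 42/39 = 1685.38 → 1685.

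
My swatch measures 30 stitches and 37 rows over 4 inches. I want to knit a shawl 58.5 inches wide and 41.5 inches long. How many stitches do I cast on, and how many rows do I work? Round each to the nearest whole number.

Stitch gauge = 30/4 = 7.5 sts/in; 58.5 × 7.5 = 438.75 → 439 sts.
Row gauge = 37/4 = 9.25 rows/in; 41.5 × 9.25 = 383.88 → 384 rows.

Cast on 439 stitches and work 384 rows.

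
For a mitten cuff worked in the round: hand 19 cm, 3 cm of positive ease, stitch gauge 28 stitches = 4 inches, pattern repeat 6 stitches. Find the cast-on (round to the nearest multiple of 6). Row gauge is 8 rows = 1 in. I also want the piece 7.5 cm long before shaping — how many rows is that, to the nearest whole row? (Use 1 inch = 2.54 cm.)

Finished = 19 + 3 = 22 cm.
22 cm × 1/2.54 = 8.66 inches.
28/4 = 7 sts per in; 8.66 × 7 = 60.63 sts.
Nearest multiple of 6 → 60.
7.5 cm = 2.95 inches; × 8 = 23.62 → 24 rows.

Cast on 60 stitches; work 24 rows.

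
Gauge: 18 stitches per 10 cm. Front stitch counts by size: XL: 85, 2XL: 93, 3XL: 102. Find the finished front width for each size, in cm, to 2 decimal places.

18/10 = 1.8 sts per cm.
XL: 85 / 1.8 = 47.222 → 47.22 cm.
2XL: 93 / 1.8 = 51.667 → 51.67 cm.
3XL: 102 / 1.8 = 56.667 → 56.67 cm.

XL 47.22 cm; 2XL 51.67 cm; 3XL 56.67 cm.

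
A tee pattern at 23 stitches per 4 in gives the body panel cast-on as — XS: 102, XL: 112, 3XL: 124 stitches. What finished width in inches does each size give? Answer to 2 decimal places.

XS 17.74 inches; XL 19.48 inches; 3XL 21.57 inches.

23/4 = 5.75 sts per in.
XS: 102 / 5.75 = 17.739 → 17.74 in.
XL: 112 / 5.75 = 19.478 → 19.48 in.
3XL: 124 / 5.75 = 21.565 → 21.57 in.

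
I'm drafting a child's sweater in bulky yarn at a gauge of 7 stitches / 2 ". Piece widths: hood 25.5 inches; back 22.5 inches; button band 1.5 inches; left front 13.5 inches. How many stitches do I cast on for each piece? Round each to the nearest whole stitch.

Rate = 7/2 = 3.5 sts per in.
hood: 25.5 × 3.5 = 89.25 → 89.
back: 22.5 × 3.5 = 78.75 → 79.
button band: 1.5 × 3.5 = 5.25 → 5.
left front: 13.5 × 3.5 = 47.25 → 47.

hood 89; back 79; button band 5; left front 47.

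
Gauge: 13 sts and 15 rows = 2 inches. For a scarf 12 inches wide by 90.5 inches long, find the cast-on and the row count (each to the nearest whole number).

Cast on 78 stitches and work 679 rows.

Stitch gauge = 13/2 = 6.5 sts/in; 12 × 6.5 = 78.00 → 78 sts.
Row gauge = 15/2 = 7.5 rows/in; 90.5 × 7.5 = 678.75 → 679 rows.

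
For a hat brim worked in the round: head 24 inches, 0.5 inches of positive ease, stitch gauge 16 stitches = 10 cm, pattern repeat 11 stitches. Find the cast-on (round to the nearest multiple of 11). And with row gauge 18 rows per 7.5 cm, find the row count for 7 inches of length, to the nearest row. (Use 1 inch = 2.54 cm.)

Cast on 99 stitches; work 43 rows.

Finished = 24 + 0.5 = 24.5 inches.
24.5 inches × 2.54 = 62.23 cm.
16/10 = 1.6 sts per cm; 62.23 × 1.6 = 99.57 sts.
Nearest multiple of 11 → 99.
7 inches = 17.78 cm; × 2.4 = 42.67 → 43 rows.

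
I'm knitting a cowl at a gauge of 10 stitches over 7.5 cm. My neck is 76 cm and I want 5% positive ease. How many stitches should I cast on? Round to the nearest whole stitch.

CO 106 sts.

Finished = 76 × 1.05 = 79.80 cm.
10 / 7.5 = 1.333 sts per cm.
79.80 × 1.333 = 106.40 sts.
→ 106 sts.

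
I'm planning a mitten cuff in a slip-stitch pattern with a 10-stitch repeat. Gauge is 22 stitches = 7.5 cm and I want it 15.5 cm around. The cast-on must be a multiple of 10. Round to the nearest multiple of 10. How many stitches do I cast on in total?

22 / 7.5 = 2.933 sts per cm.
15.5 × 2.933 = 45.47 sts.
Nearest multiple of 10: 50.

CO 50 sts.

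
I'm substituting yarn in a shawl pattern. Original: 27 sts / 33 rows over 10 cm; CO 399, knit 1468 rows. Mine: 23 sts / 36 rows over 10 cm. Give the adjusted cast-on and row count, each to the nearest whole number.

Cast on 340 stitches; work 1601 rows.

Stitches: 399 × 23/27 = 339.89 → 340.
Rows: 1468 × 36/33 = 1601.45 → 1601.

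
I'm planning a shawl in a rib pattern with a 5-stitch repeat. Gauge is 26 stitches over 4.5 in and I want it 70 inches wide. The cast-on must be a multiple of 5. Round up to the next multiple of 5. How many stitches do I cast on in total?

26 / 4.5 = 5.778 sts per inch.
70 × 5.778 = 404.44 sts.
Next multiple of 5: 405.

CO 405 sts.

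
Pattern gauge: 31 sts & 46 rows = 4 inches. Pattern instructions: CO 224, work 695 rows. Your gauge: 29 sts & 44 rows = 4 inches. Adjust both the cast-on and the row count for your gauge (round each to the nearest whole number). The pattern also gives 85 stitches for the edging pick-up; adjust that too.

Cast on 210 stitches; work 665 rows; edging pick-up 80 stitches.

Stitches: 224 × 29/31 = 209.55 → 210.
Rows: 695 × 44/46 = 664.78 → 665.
edging pick-up: 85 × 29/31 = 79.52 → 80.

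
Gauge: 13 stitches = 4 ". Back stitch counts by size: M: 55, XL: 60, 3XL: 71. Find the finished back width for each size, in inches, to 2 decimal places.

13/4 = 3.25 sts per in.
M: 55 / 3.25 = 16.923 → 16.92 in.
XL: 60 / 3.25 = 18.462 → 18.46 in.
3XL: 71 / 3.25 = 21.846 → 21.85 in.

M 16.92 inches; XL 18.46 inches; 3XL 21.85 inches.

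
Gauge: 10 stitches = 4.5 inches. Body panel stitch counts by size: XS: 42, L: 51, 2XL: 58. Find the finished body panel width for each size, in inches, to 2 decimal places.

XS 18.90 inches; L 22.95 inches; 2XL 26.10 inches.

10/4.5 = 2.222 sts per in.
XS: 42 / 2.222 = 18.900 → 18.90 in.
L: 51 / 2.222 = 22.950 → 22.95 in.
2XL: 58 / 2.222 = 26.100 → 26.10 in.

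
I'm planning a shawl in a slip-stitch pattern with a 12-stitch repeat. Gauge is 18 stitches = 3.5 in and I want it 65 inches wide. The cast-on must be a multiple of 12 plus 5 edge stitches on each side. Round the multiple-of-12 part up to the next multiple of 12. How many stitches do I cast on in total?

CO 346 sts.

18 / 3.5 = 5.143 sts per inch.
65 × 5.143 = 334.29 sts.
Less 10 edge sts → 324.29 for the repeat.
Next multiple of 12: 336.
Add back 10 edge sts → 346.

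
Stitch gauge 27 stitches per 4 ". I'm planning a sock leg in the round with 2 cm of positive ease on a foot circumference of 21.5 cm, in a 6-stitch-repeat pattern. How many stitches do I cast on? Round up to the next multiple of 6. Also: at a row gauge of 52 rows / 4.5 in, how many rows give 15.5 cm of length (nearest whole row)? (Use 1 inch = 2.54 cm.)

Cast on 66 stitches; work 71 rows.

Finished = 21.5 + 2 = 23.5 cm.
23.5 cm × 1/2.54 = 9.25 inches.
27/4 = 6.75 sts per in; 9.25 × 6.75 = 62.45 sts.
Next multiple of 6 → 66.
15.5 cm = 6.10 inches; × 11.556 = 70.52 → 71 rows.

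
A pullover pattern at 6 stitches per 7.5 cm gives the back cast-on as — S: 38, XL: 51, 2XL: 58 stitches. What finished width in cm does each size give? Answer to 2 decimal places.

6/7.5 = 0.8 sts per cm.
S: 38 / 0.8 = 47.500 → 47.50 cm.
XL: 51 / 0.8 = 63.750 → 63.75 cm.
2XL: 58 / 0.8 = 72.500 → 72.50 cm.

S 47.50 cm; XL 63.75 cm; 2XL 72.50 cm.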